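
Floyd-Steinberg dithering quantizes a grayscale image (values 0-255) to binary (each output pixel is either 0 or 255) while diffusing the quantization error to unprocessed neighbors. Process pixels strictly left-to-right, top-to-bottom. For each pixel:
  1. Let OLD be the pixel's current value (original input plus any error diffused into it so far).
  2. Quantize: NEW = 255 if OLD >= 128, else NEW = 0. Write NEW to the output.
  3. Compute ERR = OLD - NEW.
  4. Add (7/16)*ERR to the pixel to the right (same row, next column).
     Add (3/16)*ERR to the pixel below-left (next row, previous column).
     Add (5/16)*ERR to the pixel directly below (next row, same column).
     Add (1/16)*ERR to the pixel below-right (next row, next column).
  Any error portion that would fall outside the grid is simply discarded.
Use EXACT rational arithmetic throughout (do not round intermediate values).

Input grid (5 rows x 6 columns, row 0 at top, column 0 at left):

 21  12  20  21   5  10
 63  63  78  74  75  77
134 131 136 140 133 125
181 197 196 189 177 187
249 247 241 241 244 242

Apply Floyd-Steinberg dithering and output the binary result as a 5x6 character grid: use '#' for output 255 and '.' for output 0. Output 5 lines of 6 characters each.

(0,0): OLD=21 → NEW=0, ERR=21
(0,1): OLD=339/16 → NEW=0, ERR=339/16
(0,2): OLD=7493/256 → NEW=0, ERR=7493/256
(0,3): OLD=138467/4096 → NEW=0, ERR=138467/4096
(0,4): OLD=1296949/65536 → NEW=0, ERR=1296949/65536
(0,5): OLD=19564403/1048576 → NEW=0, ERR=19564403/1048576
(1,0): OLD=18825/256 → NEW=0, ERR=18825/256
(1,1): OLD=222399/2048 → NEW=0, ERR=222399/2048
(1,2): OLD=9327019/65536 → NEW=255, ERR=-7384661/65536
(1,3): OLD=10697103/262144 → NEW=0, ERR=10697103/262144
(1,4): OLD=1755706765/16777216 → NEW=0, ERR=1755706765/16777216
(1,5): OLD=34856648651/268435456 → NEW=255, ERR=-33594392629/268435456
(2,0): OLD=5811109/32768 → NEW=255, ERR=-2544731/32768
(2,1): OLD=119986279/1048576 → NEW=0, ERR=119986279/1048576
(2,2): OLD=2773065973/16777216 → NEW=255, ERR=-1505124107/16777216
(2,3): OLD=16922407565/134217728 → NEW=0, ERR=16922407565/134217728
(2,4): OLD=858771553063/4294967296 → NEW=255, ERR=-236445107417/4294967296
(2,5): OLD=4696728361601/68719476736 → NEW=0, ERR=4696728361601/68719476736
(3,0): OLD=2989477973/16777216 → NEW=255, ERR=-1288712107/16777216
(3,1): OLD=23820713905/134217728 → NEW=255, ERR=-10404806735/134217728
(3,2): OLD=176996824995/1073741824 → NEW=255, ERR=-96807340125/1073741824
(3,3): OLD=11890313696361/68719476736 → NEW=255, ERR=-5633152871319/68719476736
(3,4): OLD=79510168590921/549755813888 → NEW=255, ERR=-60677563950519/549755813888
(3,5): OLD=1377730608213927/8796093022208 → NEW=255, ERR=-865273112449113/8796093022208
(4,0): OLD=451960523867/2147483648 → NEW=255, ERR=-95647806373/2147483648
(4,1): OLD=6239137003039/34359738368 → NEW=255, ERR=-2522596280801/34359738368
(4,2): OLD=176460885860525/1099511627776 → NEW=255, ERR=-103914579222355/1099511627776
(4,3): OLD=2598466452451137/17592186044416 → NEW=255, ERR=-1887540988874943/17592186044416
(4,4): OLD=39124971353440081/281474976710656 → NEW=255, ERR=-32651147707777199/281474976710656
(4,5): OLD=691802465134695831/4503599627370496 → NEW=255, ERR=-456615439844780649/4503599627370496
Row 0: ......
Row 1: ..#..#
Row 2: #.#.#.
Row 3: ######
Row 4: ######

Answer: ......
..#..#
#.#.#.
######
######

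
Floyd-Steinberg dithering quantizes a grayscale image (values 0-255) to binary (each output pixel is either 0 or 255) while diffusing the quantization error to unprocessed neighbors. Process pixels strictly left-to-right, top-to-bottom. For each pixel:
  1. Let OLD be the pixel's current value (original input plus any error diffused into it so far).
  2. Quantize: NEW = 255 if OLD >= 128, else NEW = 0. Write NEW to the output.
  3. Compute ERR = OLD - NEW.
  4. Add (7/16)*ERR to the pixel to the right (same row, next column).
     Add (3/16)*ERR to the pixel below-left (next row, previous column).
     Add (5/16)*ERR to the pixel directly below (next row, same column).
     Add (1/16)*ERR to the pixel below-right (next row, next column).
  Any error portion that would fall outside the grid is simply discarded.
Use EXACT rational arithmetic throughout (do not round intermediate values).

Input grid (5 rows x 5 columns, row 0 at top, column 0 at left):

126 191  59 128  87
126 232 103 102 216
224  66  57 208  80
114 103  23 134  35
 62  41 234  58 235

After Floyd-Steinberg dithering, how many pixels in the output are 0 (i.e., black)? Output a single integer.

Answer: 14

Derivation:
(0,0): OLD=126 → NEW=0, ERR=126
(0,1): OLD=1969/8 → NEW=255, ERR=-71/8
(0,2): OLD=7055/128 → NEW=0, ERR=7055/128
(0,3): OLD=311529/2048 → NEW=255, ERR=-210711/2048
(0,4): OLD=1375839/32768 → NEW=0, ERR=1375839/32768
(1,0): OLD=20955/128 → NEW=255, ERR=-11685/128
(1,1): OLD=212477/1024 → NEW=255, ERR=-48643/1024
(1,2): OLD=2608193/32768 → NEW=0, ERR=2608193/32768
(1,3): OLD=15202861/131072 → NEW=0, ERR=15202861/131072
(1,4): OLD=573436135/2097152 → NEW=255, ERR=38662375/2097152
(2,0): OLD=3056687/16384 → NEW=255, ERR=-1121233/16384
(2,1): OLD=15956085/524288 → NEW=0, ERR=15956085/524288
(2,2): OLD=956027807/8388608 → NEW=0, ERR=956027807/8388608
(2,3): OLD=40606043501/134217728 → NEW=255, ERR=6380522861/134217728
(2,4): OLD=244402041531/2147483648 → NEW=0, ERR=244402041531/2147483648
(3,0): OLD=824772287/8388608 → NEW=0, ERR=824772287/8388608
(3,1): OLD=11584165459/67108864 → NEW=255, ERR=-5528594861/67108864
(3,2): OLD=71700346753/2147483648 → NEW=0, ERR=71700346753/2147483648
(3,3): OLD=824312305081/4294967296 → NEW=255, ERR=-270904355399/4294967296
(3,4): OLD=3157048344829/68719476736 → NEW=0, ERR=3157048344829/68719476736
(4,0): OLD=82977099985/1073741824 → NEW=0, ERR=82977099985/1073741824
(4,1): OLD=2112096240849/34359738368 → NEW=0, ERR=2112096240849/34359738368
(4,2): OLD=139831216777567/549755813888 → NEW=255, ERR=-356515763873/549755813888
(4,3): OLD=428423446530257/8796093022208 → NEW=0, ERR=428423446530257/8796093022208
(4,4): OLD=37537972710047287/140737488355328 → NEW=255, ERR=1649913179438647/140737488355328
Output grid:
  Row 0: .#.#.  (3 black, running=3)
  Row 1: ##..#  (2 black, running=5)
  Row 2: #..#.  (3 black, running=8)
  Row 3: .#.#.  (3 black, running=11)
  Row 4: ..#.#  (3 black, running=14)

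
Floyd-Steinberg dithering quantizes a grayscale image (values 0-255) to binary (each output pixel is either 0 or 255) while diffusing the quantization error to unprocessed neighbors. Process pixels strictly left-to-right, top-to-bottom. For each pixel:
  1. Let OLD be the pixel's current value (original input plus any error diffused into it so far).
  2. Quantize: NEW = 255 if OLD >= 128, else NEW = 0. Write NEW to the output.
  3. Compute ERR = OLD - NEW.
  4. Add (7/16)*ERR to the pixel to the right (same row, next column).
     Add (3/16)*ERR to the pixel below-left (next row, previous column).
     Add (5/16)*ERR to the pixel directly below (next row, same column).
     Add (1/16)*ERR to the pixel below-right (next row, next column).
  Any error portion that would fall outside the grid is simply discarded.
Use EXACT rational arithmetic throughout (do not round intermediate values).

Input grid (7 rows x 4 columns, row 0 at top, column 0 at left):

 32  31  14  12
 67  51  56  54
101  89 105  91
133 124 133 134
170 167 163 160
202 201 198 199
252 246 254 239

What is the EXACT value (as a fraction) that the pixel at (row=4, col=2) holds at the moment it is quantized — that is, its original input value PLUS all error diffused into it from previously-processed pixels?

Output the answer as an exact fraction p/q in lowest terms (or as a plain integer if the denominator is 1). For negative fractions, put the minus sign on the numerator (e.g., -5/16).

Answer: 10172088513197/68719476736

Derivation:
(0,0): OLD=32 → NEW=0, ERR=32
(0,1): OLD=45 → NEW=0, ERR=45
(0,2): OLD=539/16 → NEW=0, ERR=539/16
(0,3): OLD=6845/256 → NEW=0, ERR=6845/256
(1,0): OLD=1367/16 → NEW=0, ERR=1367/16
(1,1): OLD=14177/128 → NEW=0, ERR=14177/128
(1,2): OLD=503029/4096 → NEW=0, ERR=503029/4096
(1,3): OLD=7745731/65536 → NEW=0, ERR=7745731/65536
(2,0): OLD=304059/2048 → NEW=255, ERR=-218181/2048
(2,1): OLD=6905529/65536 → NEW=0, ERR=6905529/65536
(2,2): OLD=28647165/131072 → NEW=255, ERR=-4776195/131072
(2,3): OLD=250961705/2097152 → NEW=0, ERR=250961705/2097152
(3,0): OLD=125268235/1048576 → NEW=0, ERR=125268235/1048576
(3,1): OLD=3283357397/16777216 → NEW=255, ERR=-994832683/16777216
(3,2): OLD=33472218411/268435456 → NEW=0, ERR=33472218411/268435456
(3,3): OLD=960664990381/4294967296 → NEW=255, ERR=-134551670099/4294967296
(4,0): OLD=52670988271/268435456 → NEW=255, ERR=-15780053009/268435456
(4,1): OLD=329848938061/2147483648 → NEW=255, ERR=-217759392179/2147483648
(4,2): OLD=10172088513197/68719476736 → NEW=255, ERR=-7351378054483/68719476736
Target (4,2): original=163, with diffused error = 10172088513197/68719476736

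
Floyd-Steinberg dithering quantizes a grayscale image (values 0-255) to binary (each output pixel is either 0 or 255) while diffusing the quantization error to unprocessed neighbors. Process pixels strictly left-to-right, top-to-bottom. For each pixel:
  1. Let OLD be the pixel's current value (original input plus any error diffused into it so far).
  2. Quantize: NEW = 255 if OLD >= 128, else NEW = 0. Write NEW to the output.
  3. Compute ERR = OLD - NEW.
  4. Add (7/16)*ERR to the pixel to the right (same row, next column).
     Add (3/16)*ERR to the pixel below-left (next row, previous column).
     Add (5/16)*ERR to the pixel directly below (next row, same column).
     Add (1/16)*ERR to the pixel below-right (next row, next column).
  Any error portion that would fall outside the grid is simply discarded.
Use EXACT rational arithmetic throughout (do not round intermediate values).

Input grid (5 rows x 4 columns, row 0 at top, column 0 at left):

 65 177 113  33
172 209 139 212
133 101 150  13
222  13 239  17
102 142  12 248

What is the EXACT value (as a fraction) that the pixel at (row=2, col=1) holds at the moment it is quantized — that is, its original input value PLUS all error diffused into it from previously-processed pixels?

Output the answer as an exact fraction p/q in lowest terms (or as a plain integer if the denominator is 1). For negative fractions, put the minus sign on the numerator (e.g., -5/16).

Answer: 100890923/1048576

Derivation:
(0,0): OLD=65 → NEW=0, ERR=65
(0,1): OLD=3287/16 → NEW=255, ERR=-793/16
(0,2): OLD=23377/256 → NEW=0, ERR=23377/256
(0,3): OLD=298807/4096 → NEW=0, ERR=298807/4096
(1,0): OLD=46853/256 → NEW=255, ERR=-18427/256
(1,1): OLD=375203/2048 → NEW=255, ERR=-147037/2048
(1,2): OLD=9614559/65536 → NEW=255, ERR=-7097121/65536
(1,3): OLD=202507337/1048576 → NEW=255, ERR=-64879543/1048576
(2,0): OLD=3179953/32768 → NEW=0, ERR=3179953/32768
(2,1): OLD=100890923/1048576 → NEW=0, ERR=100890923/1048576
Target (2,1): original=101, with diffused error = 100890923/1048576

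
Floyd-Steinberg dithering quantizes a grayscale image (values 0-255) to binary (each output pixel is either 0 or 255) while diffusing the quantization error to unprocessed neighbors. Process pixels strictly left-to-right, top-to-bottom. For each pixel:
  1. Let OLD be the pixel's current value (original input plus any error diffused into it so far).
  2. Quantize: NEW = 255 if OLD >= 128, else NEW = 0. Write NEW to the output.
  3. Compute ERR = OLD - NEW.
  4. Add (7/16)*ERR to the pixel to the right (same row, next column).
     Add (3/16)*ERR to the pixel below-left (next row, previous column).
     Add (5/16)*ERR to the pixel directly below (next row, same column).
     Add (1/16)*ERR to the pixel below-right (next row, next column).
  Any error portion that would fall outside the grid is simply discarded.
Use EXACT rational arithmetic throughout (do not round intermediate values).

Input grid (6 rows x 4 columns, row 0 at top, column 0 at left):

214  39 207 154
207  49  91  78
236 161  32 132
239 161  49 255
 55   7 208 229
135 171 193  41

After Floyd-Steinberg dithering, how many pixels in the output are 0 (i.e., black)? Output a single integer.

(0,0): OLD=214 → NEW=255, ERR=-41
(0,1): OLD=337/16 → NEW=0, ERR=337/16
(0,2): OLD=55351/256 → NEW=255, ERR=-9929/256
(0,3): OLD=561281/4096 → NEW=255, ERR=-483199/4096
(1,0): OLD=50723/256 → NEW=255, ERR=-14557/256
(1,1): OLD=42741/2048 → NEW=0, ERR=42741/2048
(1,2): OLD=4404505/65536 → NEW=0, ERR=4404505/65536
(1,3): OLD=71422719/1048576 → NEW=0, ERR=71422719/1048576
(2,0): OLD=7279191/32768 → NEW=255, ERR=-1076649/32768
(2,1): OLD=170073133/1048576 → NEW=255, ERR=-97313747/1048576
(2,2): OLD=55523329/2097152 → NEW=0, ERR=55523329/2097152
(2,3): OLD=5673019677/33554432 → NEW=255, ERR=-2883360483/33554432
(3,0): OLD=3545549543/16777216 → NEW=255, ERR=-732640537/16777216
(3,1): OLD=31085840505/268435456 → NEW=0, ERR=31085840505/268435456
(3,2): OLD=369476240775/4294967296 → NEW=0, ERR=369476240775/4294967296
(3,3): OLD=18378161321777/68719476736 → NEW=255, ERR=854694754097/68719476736
(4,0): OLD=270869479835/4294967296 → NEW=0, ERR=270869479835/4294967296
(4,1): OLD=2892431340625/34359738368 → NEW=0, ERR=2892431340625/34359738368
(4,2): OLD=309272616039729/1099511627776 → NEW=255, ERR=28897150956849/1099511627776
(4,3): OLD=4393852158835367/17592186044416 → NEW=255, ERR=-92155282490713/17592186044416
(5,0): OLD=93729108090155/549755813888 → NEW=255, ERR=-46458624451285/549755813888
(5,1): OLD=2976666125485453/17592186044416 → NEW=255, ERR=-1509341315840627/17592186044416
(5,2): OLD=1477359761554625/8796093022208 → NEW=255, ERR=-765643959108415/8796093022208
(5,3): OLD=823036620475105/281474976710656 → NEW=0, ERR=823036620475105/281474976710656
Output grid:
  Row 0: #.##  (1 black, running=1)
  Row 1: #...  (3 black, running=4)
  Row 2: ##.#  (1 black, running=5)
  Row 3: #..#  (2 black, running=7)
  Row 4: ..##  (2 black, running=9)
  Row 5: ###.  (1 black, running=10)

Answer: 10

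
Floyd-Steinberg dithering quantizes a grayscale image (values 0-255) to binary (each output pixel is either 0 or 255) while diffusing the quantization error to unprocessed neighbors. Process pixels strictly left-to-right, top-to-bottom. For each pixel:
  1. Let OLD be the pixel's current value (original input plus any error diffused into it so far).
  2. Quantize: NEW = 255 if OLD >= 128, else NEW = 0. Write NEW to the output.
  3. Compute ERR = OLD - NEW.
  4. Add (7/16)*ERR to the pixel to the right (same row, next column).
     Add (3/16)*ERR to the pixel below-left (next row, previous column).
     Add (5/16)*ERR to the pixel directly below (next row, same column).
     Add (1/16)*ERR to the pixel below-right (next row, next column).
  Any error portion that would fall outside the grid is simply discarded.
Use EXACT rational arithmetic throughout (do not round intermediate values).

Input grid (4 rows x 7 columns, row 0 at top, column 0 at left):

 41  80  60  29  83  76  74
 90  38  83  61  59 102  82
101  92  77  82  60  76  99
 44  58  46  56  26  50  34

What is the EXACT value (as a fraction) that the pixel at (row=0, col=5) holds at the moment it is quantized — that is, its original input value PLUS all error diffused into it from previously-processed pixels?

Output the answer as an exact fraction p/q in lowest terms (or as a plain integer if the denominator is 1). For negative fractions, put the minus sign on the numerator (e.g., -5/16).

Answer: 132619455/1048576

Derivation:
(0,0): OLD=41 → NEW=0, ERR=41
(0,1): OLD=1567/16 → NEW=0, ERR=1567/16
(0,2): OLD=26329/256 → NEW=0, ERR=26329/256
(0,3): OLD=303087/4096 → NEW=0, ERR=303087/4096
(0,4): OLD=7561097/65536 → NEW=0, ERR=7561097/65536
(0,5): OLD=132619455/1048576 → NEW=0, ERR=132619455/1048576
Target (0,5): original=76, with diffused error = 132619455/1048576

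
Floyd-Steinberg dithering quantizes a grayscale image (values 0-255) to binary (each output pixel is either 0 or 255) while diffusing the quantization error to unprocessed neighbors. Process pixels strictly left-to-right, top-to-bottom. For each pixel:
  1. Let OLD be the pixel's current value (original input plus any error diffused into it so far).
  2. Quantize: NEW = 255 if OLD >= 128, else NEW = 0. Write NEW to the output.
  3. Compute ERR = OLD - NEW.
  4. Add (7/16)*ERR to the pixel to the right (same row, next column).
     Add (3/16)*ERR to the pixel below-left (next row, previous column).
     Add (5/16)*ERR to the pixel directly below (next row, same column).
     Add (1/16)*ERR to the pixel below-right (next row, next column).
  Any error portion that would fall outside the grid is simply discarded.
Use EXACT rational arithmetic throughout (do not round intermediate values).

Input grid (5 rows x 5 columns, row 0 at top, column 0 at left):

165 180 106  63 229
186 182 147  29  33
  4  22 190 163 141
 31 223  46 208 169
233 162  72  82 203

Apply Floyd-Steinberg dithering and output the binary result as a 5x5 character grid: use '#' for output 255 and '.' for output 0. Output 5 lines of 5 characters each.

Answer: ##..#
#.#..
..##.
.#.##
##..#

Derivation:
(0,0): OLD=165 → NEW=255, ERR=-90
(0,1): OLD=1125/8 → NEW=255, ERR=-915/8
(0,2): OLD=7163/128 → NEW=0, ERR=7163/128
(0,3): OLD=179165/2048 → NEW=0, ERR=179165/2048
(0,4): OLD=8758027/32768 → NEW=255, ERR=402187/32768
(1,0): OLD=17463/128 → NEW=255, ERR=-15177/128
(1,1): OLD=101633/1024 → NEW=0, ERR=101633/1024
(1,2): OLD=7116053/32768 → NEW=255, ERR=-1239787/32768
(1,3): OLD=5974833/131072 → NEW=0, ERR=5974833/131072
(1,4): OLD=130540147/2097152 → NEW=0, ERR=130540147/2097152
(2,0): OLD=-236645/16384 → NEW=0, ERR=-236645/16384
(2,1): OLD=16877913/524288 → NEW=0, ERR=16877913/524288
(2,2): OLD=1736532043/8388608 → NEW=255, ERR=-402562997/8388608
(2,3): OLD=22220591537/134217728 → NEW=255, ERR=-12004929103/134217728
(2,4): OLD=266651766679/2147483648 → NEW=0, ERR=266651766679/2147483648
(3,0): OLD=272817387/8388608 → NEW=0, ERR=272817387/8388608
(3,1): OLD=15930828431/67108864 → NEW=255, ERR=-1181931889/67108864
(3,2): OLD=18338120021/2147483648 → NEW=0, ERR=18338120021/2147483648
(3,3): OLD=876462158157/4294967296 → NEW=255, ERR=-218754502323/4294967296
(3,4): OLD=12364669987617/68719476736 → NEW=255, ERR=-5158796580063/68719476736
(4,0): OLD=257548744805/1073741824 → NEW=255, ERR=-16255420315/1073741824
(4,1): OLD=5274448240101/34359738368 → NEW=255, ERR=-3487285043739/34359738368
(4,2): OLD=10783215712523/549755813888 → NEW=0, ERR=10783215712523/549755813888
(4,3): OLD=537642697125861/8796093022208 → NEW=0, ERR=537642697125861/8796093022208
(4,4): OLD=28583569984014787/140737488355328 → NEW=255, ERR=-7304489546593853/140737488355328
Row 0: ##..#
Row 1: #.#..
Row 2: ..##.
Row 3: .#.##
Row 4: ##..#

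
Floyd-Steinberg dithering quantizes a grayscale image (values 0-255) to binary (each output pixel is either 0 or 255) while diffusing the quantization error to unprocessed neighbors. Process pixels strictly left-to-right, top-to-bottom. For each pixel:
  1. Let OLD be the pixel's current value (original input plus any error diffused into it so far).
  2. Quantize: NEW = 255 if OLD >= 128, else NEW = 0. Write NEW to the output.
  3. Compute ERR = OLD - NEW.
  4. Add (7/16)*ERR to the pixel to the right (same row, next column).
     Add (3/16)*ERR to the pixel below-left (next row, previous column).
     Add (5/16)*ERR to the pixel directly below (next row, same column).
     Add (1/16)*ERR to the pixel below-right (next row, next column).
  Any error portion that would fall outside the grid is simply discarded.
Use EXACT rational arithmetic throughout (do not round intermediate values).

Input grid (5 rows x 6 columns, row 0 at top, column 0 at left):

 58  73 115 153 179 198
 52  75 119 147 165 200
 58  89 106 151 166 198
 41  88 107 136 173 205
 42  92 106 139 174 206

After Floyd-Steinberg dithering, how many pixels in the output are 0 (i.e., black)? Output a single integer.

(0,0): OLD=58 → NEW=0, ERR=58
(0,1): OLD=787/8 → NEW=0, ERR=787/8
(0,2): OLD=20229/128 → NEW=255, ERR=-12411/128
(0,3): OLD=226467/2048 → NEW=0, ERR=226467/2048
(0,4): OLD=7450741/32768 → NEW=255, ERR=-905099/32768
(0,5): OLD=97473331/524288 → NEW=255, ERR=-36220109/524288
(1,0): OLD=11337/128 → NEW=0, ERR=11337/128
(1,1): OLD=133055/1024 → NEW=255, ERR=-128065/1024
(1,2): OLD=1994475/32768 → NEW=0, ERR=1994475/32768
(1,3): OLD=25814127/131072 → NEW=255, ERR=-7609233/131072
(1,4): OLD=1047969101/8388608 → NEW=0, ERR=1047969101/8388608
(1,5): OLD=31050015243/134217728 → NEW=255, ERR=-3175505397/134217728
(2,0): OLD=1019557/16384 → NEW=0, ERR=1019557/16384
(2,1): OLD=49330727/524288 → NEW=0, ERR=49330727/524288
(2,2): OLD=1237185461/8388608 → NEW=255, ERR=-901909579/8388608
(2,3): OLD=7586524109/67108864 → NEW=0, ERR=7586524109/67108864
(2,4): OLD=529212780391/2147483648 → NEW=255, ERR=-18395549849/2147483648
(2,5): OLD=6688699006017/34359738368 → NEW=255, ERR=-2073034277823/34359738368
(3,0): OLD=655054229/8388608 → NEW=0, ERR=655054229/8388608
(3,1): OLD=9079641137/67108864 → NEW=255, ERR=-8033119183/67108864
(3,2): OLD=25828031555/536870912 → NEW=0, ERR=25828031555/536870912
(3,3): OLD=6323877657257/34359738368 → NEW=255, ERR=-2437855626583/34359738368
(3,4): OLD=37118159969481/274877906944 → NEW=255, ERR=-32975706301239/274877906944
(3,5): OLD=585493589174055/4398046511104 → NEW=255, ERR=-536008271157465/4398046511104
(4,0): OLD=47199968219/1073741824 → NEW=0, ERR=47199968219/1073741824
(4,1): OLD=1507113338463/17179869184 → NEW=0, ERR=1507113338463/17179869184
(4,2): OLD=76212149206765/549755813888 → NEW=255, ERR=-63975583334675/549755813888
(4,3): OLD=408393063122433/8796093022208 → NEW=0, ERR=408393063122433/8796093022208
(4,4): OLD=18230820740135825/140737488355328 → NEW=255, ERR=-17657238790472815/140737488355328
(4,5): OLD=237625205074422615/2251799813685248 → NEW=0, ERR=237625205074422615/2251799813685248
Output grid:
  Row 0: ..#.##  (3 black, running=3)
  Row 1: .#.#.#  (3 black, running=6)
  Row 2: ..#.##  (3 black, running=9)
  Row 3: .#.###  (2 black, running=11)
  Row 4: ..#.#.  (4 black, running=15)

Answer: 15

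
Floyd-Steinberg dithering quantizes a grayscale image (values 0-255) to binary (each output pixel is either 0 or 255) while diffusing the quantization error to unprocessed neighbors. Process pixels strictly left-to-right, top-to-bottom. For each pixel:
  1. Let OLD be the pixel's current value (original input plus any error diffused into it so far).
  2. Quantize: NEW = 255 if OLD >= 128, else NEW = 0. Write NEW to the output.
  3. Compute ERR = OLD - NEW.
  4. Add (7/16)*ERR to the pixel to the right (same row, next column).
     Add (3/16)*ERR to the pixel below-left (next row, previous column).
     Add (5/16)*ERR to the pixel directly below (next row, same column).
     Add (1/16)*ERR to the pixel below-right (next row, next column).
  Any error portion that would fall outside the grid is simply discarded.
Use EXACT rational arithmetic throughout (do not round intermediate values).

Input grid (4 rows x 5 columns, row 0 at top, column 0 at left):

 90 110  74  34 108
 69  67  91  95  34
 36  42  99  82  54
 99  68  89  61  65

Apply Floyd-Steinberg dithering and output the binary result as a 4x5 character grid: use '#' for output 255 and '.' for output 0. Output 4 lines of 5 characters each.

(0,0): OLD=90 → NEW=0, ERR=90
(0,1): OLD=1195/8 → NEW=255, ERR=-845/8
(0,2): OLD=3557/128 → NEW=0, ERR=3557/128
(0,3): OLD=94531/2048 → NEW=0, ERR=94531/2048
(0,4): OLD=4200661/32768 → NEW=255, ERR=-4155179/32768
(1,0): OLD=9897/128 → NEW=0, ERR=9897/128
(1,1): OLD=80543/1024 → NEW=0, ERR=80543/1024
(1,2): OLD=4461323/32768 → NEW=255, ERR=-3894517/32768
(1,3): OLD=4638319/131072 → NEW=0, ERR=4638319/131072
(1,4): OLD=26717805/2097152 → NEW=0, ERR=26717805/2097152
(2,0): OLD=1227333/16384 → NEW=0, ERR=1227333/16384
(2,1): OLD=42939719/524288 → NEW=0, ERR=42939719/524288
(2,2): OLD=916386709/8388608 → NEW=0, ERR=916386709/8388608
(2,3): OLD=18228440047/134217728 → NEW=255, ERR=-15997080593/134217728
(2,4): OLD=17283889097/2147483648 → NEW=0, ERR=17283889097/2147483648
(3,0): OLD=1155664629/8388608 → NEW=255, ERR=-983430411/8388608
(3,1): OLD=4527762385/67108864 → NEW=0, ERR=4527762385/67108864
(3,2): OLD=290826981067/2147483648 → NEW=255, ERR=-256781349173/2147483648
(3,3): OLD=-86855648301/4294967296 → NEW=0, ERR=-86855648301/4294967296
(3,4): OLD=3519708761727/68719476736 → NEW=0, ERR=3519708761727/68719476736
Row 0: .#..#
Row 1: ..#..
Row 2: ...#.
Row 3: #.#..

Answer: .#..#
..#..
...#.
#.#..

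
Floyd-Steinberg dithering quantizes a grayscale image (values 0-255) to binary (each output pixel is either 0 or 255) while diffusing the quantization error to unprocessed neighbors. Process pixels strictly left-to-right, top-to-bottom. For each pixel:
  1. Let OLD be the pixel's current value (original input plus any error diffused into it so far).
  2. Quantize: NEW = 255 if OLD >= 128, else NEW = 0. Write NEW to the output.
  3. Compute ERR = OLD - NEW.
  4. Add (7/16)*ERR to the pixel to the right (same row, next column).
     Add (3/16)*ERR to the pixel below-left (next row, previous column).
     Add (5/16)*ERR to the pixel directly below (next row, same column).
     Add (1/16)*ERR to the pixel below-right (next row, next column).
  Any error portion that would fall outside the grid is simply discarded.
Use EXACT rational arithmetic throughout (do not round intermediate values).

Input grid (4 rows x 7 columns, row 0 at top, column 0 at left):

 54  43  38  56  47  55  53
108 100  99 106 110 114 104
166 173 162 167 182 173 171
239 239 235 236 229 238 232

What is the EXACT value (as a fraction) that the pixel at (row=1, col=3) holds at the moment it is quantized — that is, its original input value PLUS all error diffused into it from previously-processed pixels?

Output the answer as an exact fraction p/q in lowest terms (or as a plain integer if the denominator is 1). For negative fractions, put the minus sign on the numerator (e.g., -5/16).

Answer: 15568761/131072

Derivation:
(0,0): OLD=54 → NEW=0, ERR=54
(0,1): OLD=533/8 → NEW=0, ERR=533/8
(0,2): OLD=8595/128 → NEW=0, ERR=8595/128
(0,3): OLD=174853/2048 → NEW=0, ERR=174853/2048
(0,4): OLD=2764067/32768 → NEW=0, ERR=2764067/32768
(0,5): OLD=48184309/524288 → NEW=0, ERR=48184309/524288
(0,6): OLD=781886387/8388608 → NEW=0, ERR=781886387/8388608
(1,0): OLD=17583/128 → NEW=255, ERR=-15057/128
(1,1): OLD=87369/1024 → NEW=0, ERR=87369/1024
(1,2): OLD=5815805/32768 → NEW=255, ERR=-2540035/32768
(1,3): OLD=15568761/131072 → NEW=0, ERR=15568761/131072
Target (1,3): original=106, with diffused error = 15568761/131072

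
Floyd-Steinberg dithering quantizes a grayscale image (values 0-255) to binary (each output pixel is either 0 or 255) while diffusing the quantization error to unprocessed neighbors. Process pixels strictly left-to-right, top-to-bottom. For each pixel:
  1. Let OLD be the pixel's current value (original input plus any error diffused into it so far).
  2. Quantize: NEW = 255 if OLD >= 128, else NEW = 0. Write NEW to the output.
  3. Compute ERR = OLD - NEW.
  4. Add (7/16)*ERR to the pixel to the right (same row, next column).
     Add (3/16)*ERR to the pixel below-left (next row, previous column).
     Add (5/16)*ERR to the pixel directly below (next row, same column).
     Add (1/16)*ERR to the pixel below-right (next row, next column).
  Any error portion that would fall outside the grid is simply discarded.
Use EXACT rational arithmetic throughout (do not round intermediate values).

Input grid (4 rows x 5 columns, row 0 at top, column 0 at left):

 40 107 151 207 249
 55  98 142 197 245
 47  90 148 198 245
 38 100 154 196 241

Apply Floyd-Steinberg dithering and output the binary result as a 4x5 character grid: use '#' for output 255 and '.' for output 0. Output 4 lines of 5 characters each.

Answer: ..###
.#.##
..###
.#.##

Derivation:
(0,0): OLD=40 → NEW=0, ERR=40
(0,1): OLD=249/2 → NEW=0, ERR=249/2
(0,2): OLD=6575/32 → NEW=255, ERR=-1585/32
(0,3): OLD=94889/512 → NEW=255, ERR=-35671/512
(0,4): OLD=1790111/8192 → NEW=255, ERR=-298849/8192
(1,0): OLD=2907/32 → NEW=0, ERR=2907/32
(1,1): OLD=43485/256 → NEW=255, ERR=-21795/256
(1,2): OLD=688065/8192 → NEW=0, ERR=688065/8192
(1,3): OLD=6620413/32768 → NEW=255, ERR=-1735427/32768
(1,4): OLD=108042647/524288 → NEW=255, ERR=-25650793/524288
(2,0): OLD=243407/4096 → NEW=0, ERR=243407/4096
(2,1): OLD=14525365/131072 → NEW=0, ERR=14525365/131072
(2,2): OLD=435117087/2097152 → NEW=255, ERR=-99656673/2097152
(2,3): OLD=5259179309/33554432 → NEW=255, ERR=-3297200851/33554432
(2,4): OLD=98467636475/536870912 → NEW=255, ERR=-38434446085/536870912
(3,0): OLD=162212991/2097152 → NEW=0, ERR=162212991/2097152
(3,1): OLD=2739308851/16777216 → NEW=255, ERR=-1538881229/16777216
(3,2): OLD=46988140289/536870912 → NEW=0, ERR=46988140289/536870912
(3,3): OLD=200994080929/1073741824 → NEW=255, ERR=-72810084191/1073741824
(3,4): OLD=3140822995925/17179869184 → NEW=255, ERR=-1240043645995/17179869184
Row 0: ..###
Row 1: .#.##
Row 2: ..###
Row 3: .#.##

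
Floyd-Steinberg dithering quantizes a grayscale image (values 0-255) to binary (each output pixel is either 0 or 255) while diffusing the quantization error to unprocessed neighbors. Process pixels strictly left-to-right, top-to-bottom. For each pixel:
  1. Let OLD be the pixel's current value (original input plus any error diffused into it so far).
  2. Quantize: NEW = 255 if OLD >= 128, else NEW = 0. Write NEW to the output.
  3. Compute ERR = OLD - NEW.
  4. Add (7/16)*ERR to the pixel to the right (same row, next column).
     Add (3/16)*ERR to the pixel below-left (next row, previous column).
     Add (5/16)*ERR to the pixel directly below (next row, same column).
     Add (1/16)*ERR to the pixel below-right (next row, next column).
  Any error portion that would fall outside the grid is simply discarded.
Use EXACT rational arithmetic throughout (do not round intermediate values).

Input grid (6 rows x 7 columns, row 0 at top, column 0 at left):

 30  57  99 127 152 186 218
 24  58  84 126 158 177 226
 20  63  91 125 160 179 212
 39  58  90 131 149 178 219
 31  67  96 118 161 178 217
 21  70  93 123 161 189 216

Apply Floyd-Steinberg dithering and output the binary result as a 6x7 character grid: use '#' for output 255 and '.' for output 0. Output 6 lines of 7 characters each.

Answer: ..#.###
...#.##
.#.#.##
...#.##
..#.###
..#.#.#

Derivation:
(0,0): OLD=30 → NEW=0, ERR=30
(0,1): OLD=561/8 → NEW=0, ERR=561/8
(0,2): OLD=16599/128 → NEW=255, ERR=-16041/128
(0,3): OLD=147809/2048 → NEW=0, ERR=147809/2048
(0,4): OLD=6015399/32768 → NEW=255, ERR=-2340441/32768
(0,5): OLD=81134481/524288 → NEW=255, ERR=-52558959/524288
(0,6): OLD=1460803831/8388608 → NEW=255, ERR=-678291209/8388608
(1,0): OLD=5955/128 → NEW=0, ERR=5955/128
(1,1): OLD=80533/1024 → NEW=0, ERR=80533/1024
(1,2): OLD=3183737/32768 → NEW=0, ERR=3183737/32768
(1,3): OLD=22260837/131072 → NEW=255, ERR=-11162523/131072
(1,4): OLD=705776367/8388608 → NEW=0, ERR=705776367/8388608
(1,5): OLD=10929114591/67108864 → NEW=255, ERR=-6183645729/67108864
(1,6): OLD=165520937009/1073741824 → NEW=255, ERR=-108283228111/1073741824
(2,0): OLD=807479/16384 → NEW=0, ERR=807479/16384
(2,1): OLD=68295821/524288 → NEW=255, ERR=-65397619/524288
(2,2): OLD=467561575/8388608 → NEW=0, ERR=467561575/8388608
(2,3): OLD=9705252719/67108864 → NEW=255, ERR=-7407507601/67108864
(2,4): OLD=61955522175/536870912 → NEW=0, ERR=61955522175/536870912
(2,5): OLD=3213371926709/17179869184 → NEW=255, ERR=-1167494715211/17179869184
(2,6): OLD=39855981710147/274877906944 → NEW=255, ERR=-30237884560573/274877906944
(3,0): OLD=260159495/8388608 → NEW=0, ERR=260159495/8388608
(3,1): OLD=3095024571/67108864 → NEW=0, ERR=3095024571/67108864
(3,2): OLD=53205490561/536870912 → NEW=0, ERR=53205490561/536870912
(3,3): OLD=354302517191/2147483648 → NEW=255, ERR=-193305813049/2147483648
(3,4): OLD=34645760060423/274877906944 → NEW=0, ERR=34645760060423/274877906944
(3,5): OLD=436490297927237/2199023255552 → NEW=255, ERR=-124260632238523/2199023255552
(3,6): OLD=5476598355814619/35184372088832 → NEW=255, ERR=-3495416526837541/35184372088832
(4,0): OLD=52977450057/1073741824 → NEW=0, ERR=52977450057/1073741824
(4,1): OLD=2122028710133/17179869184 → NEW=0, ERR=2122028710133/17179869184
(4,2): OLD=45908345304315/274877906944 → NEW=255, ERR=-24185520966405/274877906944
(4,3): OLD=178566806271289/2199023255552 → NEW=0, ERR=178566806271289/2199023255552
(4,4): OLD=3864877451670075/17592186044416 → NEW=255, ERR=-621129989656005/17592186044416
(4,5): OLD=75516828981949147/562949953421312 → NEW=255, ERR=-68035409140485413/562949953421312
(4,6): OLD=1166870330295332205/9007199254740992 → NEW=255, ERR=-1129965479663620755/9007199254740992
(5,0): OLD=16376718180783/274877906944 → NEW=0, ERR=16376718180783/274877906944
(5,1): OLD=266634122084389/2199023255552 → NEW=0, ERR=266634122084389/2199023255552
(5,2): OLD=2489242356953395/17592186044416 → NEW=255, ERR=-1996765084372685/17592186044416
(5,3): OLD=12187737742417759/140737488355328 → NEW=0, ERR=12187737742417759/140737488355328
(5,4): OLD=1533641813440029909/9007199254740992 → NEW=255, ERR=-763193996518923051/9007199254740992
(5,5): OLD=6372332422885364293/72057594037927936 → NEW=0, ERR=6372332422885364293/72057594037927936
(5,6): OLD=239730220398749533803/1152921504606846976 → NEW=255, ERR=-54264763275996445077/1152921504606846976
Row 0: ..#.###
Row 1: ...#.##
Row 2: .#.#.##
Row 3: ...#.##
Row 4: ..#.###
Row 5: ..#.#.#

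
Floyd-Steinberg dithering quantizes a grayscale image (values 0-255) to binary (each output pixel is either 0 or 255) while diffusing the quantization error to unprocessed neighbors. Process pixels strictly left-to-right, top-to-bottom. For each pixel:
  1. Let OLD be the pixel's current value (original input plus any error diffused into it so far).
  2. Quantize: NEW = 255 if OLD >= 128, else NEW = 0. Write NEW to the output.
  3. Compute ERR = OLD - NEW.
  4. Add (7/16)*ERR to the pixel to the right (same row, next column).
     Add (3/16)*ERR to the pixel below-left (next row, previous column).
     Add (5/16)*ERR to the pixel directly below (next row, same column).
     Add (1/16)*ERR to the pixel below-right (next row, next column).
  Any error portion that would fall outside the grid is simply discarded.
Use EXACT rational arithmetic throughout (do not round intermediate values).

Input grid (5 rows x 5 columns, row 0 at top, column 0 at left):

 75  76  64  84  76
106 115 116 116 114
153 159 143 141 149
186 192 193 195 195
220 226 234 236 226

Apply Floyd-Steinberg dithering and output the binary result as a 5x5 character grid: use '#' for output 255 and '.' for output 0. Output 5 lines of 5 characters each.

Answer: ...#.
##..#
.##.#
#.###
#####

Derivation:
(0,0): OLD=75 → NEW=0, ERR=75
(0,1): OLD=1741/16 → NEW=0, ERR=1741/16
(0,2): OLD=28571/256 → NEW=0, ERR=28571/256
(0,3): OLD=544061/4096 → NEW=255, ERR=-500419/4096
(0,4): OLD=1477803/65536 → NEW=0, ERR=1477803/65536
(1,0): OLD=38359/256 → NEW=255, ERR=-26921/256
(1,1): OLD=263393/2048 → NEW=255, ERR=-258847/2048
(1,2): OLD=5208437/65536 → NEW=0, ERR=5208437/65536
(1,3): OLD=32451985/262144 → NEW=0, ERR=32451985/262144
(1,4): OLD=702843795/4194304 → NEW=255, ERR=-366703725/4194304
(2,0): OLD=3160123/32768 → NEW=0, ERR=3160123/32768
(2,1): OLD=178283321/1048576 → NEW=255, ERR=-89103559/1048576
(2,2): OLD=2448986091/16777216 → NEW=255, ERR=-1829203989/16777216
(2,3): OLD=32362521745/268435456 → NEW=0, ERR=32362521745/268435456
(2,4): OLD=782373419959/4294967296 → NEW=255, ERR=-312843240521/4294967296
(3,0): OLD=3358871179/16777216 → NEW=255, ERR=-919318901/16777216
(3,1): OLD=17053230767/134217728 → NEW=0, ERR=17053230767/134217728
(3,2): OLD=995614653877/4294967296 → NEW=255, ERR=-99602006603/4294967296
(3,3): OLD=1735659964269/8589934592 → NEW=255, ERR=-454773356691/8589934592
(3,4): OLD=21524350720833/137438953472 → NEW=255, ERR=-13522582414527/137438953472
(4,0): OLD=486833338821/2147483648 → NEW=255, ERR=-60774991419/2147483648
(4,1): OLD=16874117126725/68719476736 → NEW=255, ERR=-649349440955/68719476736
(4,2): OLD=242588807876779/1099511627776 → NEW=255, ERR=-37786657206101/1099511627776
(4,3): OLD=3246154266118213/17592186044416 → NEW=255, ERR=-1239853175207867/17592186044416
(4,4): OLD=45348543930352739/281474976710656 → NEW=255, ERR=-26427575130864541/281474976710656
Row 0: ...#.
Row 1: ##..#
Row 2: .##.#
Row 3: #.###
Row 4: #####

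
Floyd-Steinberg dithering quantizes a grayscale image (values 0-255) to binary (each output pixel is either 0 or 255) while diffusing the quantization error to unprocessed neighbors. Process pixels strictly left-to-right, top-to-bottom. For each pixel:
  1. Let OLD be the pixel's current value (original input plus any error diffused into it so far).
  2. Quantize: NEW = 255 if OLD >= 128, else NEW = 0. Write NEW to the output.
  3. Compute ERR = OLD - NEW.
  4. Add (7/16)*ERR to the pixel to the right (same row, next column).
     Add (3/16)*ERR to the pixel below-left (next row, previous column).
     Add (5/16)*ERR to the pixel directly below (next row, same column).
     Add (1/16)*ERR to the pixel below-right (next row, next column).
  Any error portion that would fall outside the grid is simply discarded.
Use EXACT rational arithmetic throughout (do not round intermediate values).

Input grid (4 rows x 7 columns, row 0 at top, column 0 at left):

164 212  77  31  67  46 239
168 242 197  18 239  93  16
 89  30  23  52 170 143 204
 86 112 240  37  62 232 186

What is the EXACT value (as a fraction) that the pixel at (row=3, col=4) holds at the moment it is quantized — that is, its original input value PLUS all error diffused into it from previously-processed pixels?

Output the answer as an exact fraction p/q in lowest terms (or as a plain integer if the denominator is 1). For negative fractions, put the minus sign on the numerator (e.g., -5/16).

(0,0): OLD=164 → NEW=255, ERR=-91
(0,1): OLD=2755/16 → NEW=255, ERR=-1325/16
(0,2): OLD=10437/256 → NEW=0, ERR=10437/256
(0,3): OLD=200035/4096 → NEW=0, ERR=200035/4096
(0,4): OLD=5791157/65536 → NEW=0, ERR=5791157/65536
(0,5): OLD=88772595/1048576 → NEW=0, ERR=88772595/1048576
(0,6): OLD=4631162789/16777216 → NEW=255, ERR=352972709/16777216
(1,0): OLD=31753/256 → NEW=0, ERR=31753/256
(1,1): OLD=557759/2048 → NEW=255, ERR=35519/2048
(1,2): OLD=14503723/65536 → NEW=255, ERR=-2207957/65536
(1,3): OLD=9866703/262144 → NEW=0, ERR=9866703/262144
(1,4): OLD=5066841613/16777216 → NEW=255, ERR=788651533/16777216
(1,5): OLD=20064160029/134217728 → NEW=255, ERR=-14161360611/134217728
(1,6): OLD=-39287985389/2147483648 → NEW=0, ERR=-39287985389/2147483648
(2,0): OLD=4293029/32768 → NEW=255, ERR=-4062811/32768
(2,1): OLD=-18234137/1048576 → NEW=0, ERR=-18234137/1048576
(2,2): OLD=218186613/16777216 → NEW=0, ERR=218186613/16777216
(2,3): OLD=10222006285/134217728 → NEW=0, ERR=10222006285/134217728
(2,4): OLD=215369997789/1073741824 → NEW=255, ERR=-58434167331/1073741824
(2,5): OLD=2945538835167/34359738368 → NEW=0, ERR=2945538835167/34359738368
(2,6): OLD=126000610731785/549755813888 → NEW=255, ERR=-14187121809655/549755813888
(3,0): OLD=738088405/16777216 → NEW=0, ERR=738088405/16777216
(3,1): OLD=16173529777/134217728 → NEW=0, ERR=16173529777/134217728
(3,2): OLD=332835148899/1073741824 → NEW=255, ERR=59030983779/1073741824
(3,3): OLD=324103434725/4294967296 → NEW=0, ERR=324103434725/4294967296
(3,4): OLD=54338636147157/549755813888 → NEW=0, ERR=54338636147157/549755813888
Target (3,4): original=62, with diffused error = 54338636147157/549755813888

Answer: 54338636147157/549755813888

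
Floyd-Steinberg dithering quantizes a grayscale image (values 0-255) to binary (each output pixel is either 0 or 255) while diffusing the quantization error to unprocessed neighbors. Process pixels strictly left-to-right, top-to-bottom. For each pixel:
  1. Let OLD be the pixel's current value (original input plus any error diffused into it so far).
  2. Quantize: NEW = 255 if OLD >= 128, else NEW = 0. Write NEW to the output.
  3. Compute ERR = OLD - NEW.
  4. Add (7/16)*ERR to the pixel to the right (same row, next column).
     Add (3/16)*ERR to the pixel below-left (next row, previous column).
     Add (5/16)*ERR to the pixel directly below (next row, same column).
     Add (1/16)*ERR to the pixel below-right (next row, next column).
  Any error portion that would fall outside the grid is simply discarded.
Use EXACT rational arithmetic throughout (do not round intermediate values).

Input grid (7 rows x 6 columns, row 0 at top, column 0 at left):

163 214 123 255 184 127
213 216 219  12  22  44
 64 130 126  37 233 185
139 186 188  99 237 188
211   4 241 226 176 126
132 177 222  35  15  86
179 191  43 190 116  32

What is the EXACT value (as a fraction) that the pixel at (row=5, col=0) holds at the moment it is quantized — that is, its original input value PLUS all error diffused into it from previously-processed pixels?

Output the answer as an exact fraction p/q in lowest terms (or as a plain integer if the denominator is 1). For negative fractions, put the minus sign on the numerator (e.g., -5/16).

(0,0): OLD=163 → NEW=255, ERR=-92
(0,1): OLD=695/4 → NEW=255, ERR=-325/4
(0,2): OLD=5597/64 → NEW=0, ERR=5597/64
(0,3): OLD=300299/1024 → NEW=255, ERR=39179/1024
(0,4): OLD=3288909/16384 → NEW=255, ERR=-889011/16384
(0,5): OLD=27069211/262144 → NEW=0, ERR=27069211/262144
(1,0): OLD=10817/64 → NEW=255, ERR=-5503/64
(1,1): OLD=83783/512 → NEW=255, ERR=-46777/512
(1,2): OLD=3415315/16384 → NEW=255, ERR=-762605/16384
(1,3): OLD=-73097/65536 → NEW=0, ERR=-73097/65536
(1,4): OLD=110344549/4194304 → NEW=0, ERR=110344549/4194304
(1,5): OLD=5663151923/67108864 → NEW=0, ERR=5663151923/67108864
(2,0): OLD=163837/8192 → NEW=0, ERR=163837/8192
(2,1): OLD=25191535/262144 → NEW=0, ERR=25191535/262144
(2,2): OLD=618987661/4194304 → NEW=255, ERR=-450559859/4194304
(2,3): OLD=-279237659/33554432 → NEW=0, ERR=-279237659/33554432
(2,4): OLD=272014686127/1073741824 → NEW=255, ERR=-1789478993/1073741824
(2,5): OLD=3647049804473/17179869184 → NEW=255, ERR=-733816837447/17179869184
(3,0): OLD=684796781/4194304 → NEW=255, ERR=-384750739/4194304
(3,1): OLD=5268260649/33554432 → NEW=255, ERR=-3288119511/33554432
(3,2): OLD=31139652011/268435456 → NEW=0, ERR=31139652011/268435456
(3,3): OLD=2407327519201/17179869184 → NEW=255, ERR=-1973539122719/17179869184
(3,4): OLD=24421855786753/137438953472 → NEW=255, ERR=-10625077348607/137438953472
(3,5): OLD=309459103794543/2199023255552 → NEW=255, ERR=-251291826371217/2199023255552
(4,0): OLD=88025374339/536870912 → NEW=255, ERR=-48876708221/536870912
(4,1): OLD=-433236962585/8589934592 → NEW=0, ERR=-433236962585/8589934592
(4,2): OLD=62540812183045/274877906944 → NEW=255, ERR=-7553054087675/274877906944
(4,3): OLD=751340542645881/4398046511104 → NEW=255, ERR=-370161317685639/4398046511104
(4,4): OLD=6080780402048905/70368744177664 → NEW=0, ERR=6080780402048905/70368744177664
(4,5): OLD=138782119254631455/1125899906842624 → NEW=0, ERR=138782119254631455/1125899906842624
(5,0): OLD=12932094312869/137438953472 → NEW=0, ERR=12932094312869/137438953472
Target (5,0): original=132, with diffused error = 12932094312869/137438953472

Answer: 12932094312869/137438953472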